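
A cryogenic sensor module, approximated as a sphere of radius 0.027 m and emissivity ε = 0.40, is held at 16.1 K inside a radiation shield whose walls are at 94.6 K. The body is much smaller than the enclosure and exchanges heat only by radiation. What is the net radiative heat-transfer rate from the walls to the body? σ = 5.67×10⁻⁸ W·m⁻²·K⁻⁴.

P_net ≈ 0.0166 W

For a small grey body in a large enclosure: P_net = εσA(T_body⁴ − T_wall⁴).
A = 4πr² = 0.009161 m²; T_body⁴ − T_wall⁴ = 67190 − 8.009×10⁷ = -8.002×10⁷ K⁴.
|P_net| = 0.40·5.67×10⁻⁸·0.009161·8.002×10⁷.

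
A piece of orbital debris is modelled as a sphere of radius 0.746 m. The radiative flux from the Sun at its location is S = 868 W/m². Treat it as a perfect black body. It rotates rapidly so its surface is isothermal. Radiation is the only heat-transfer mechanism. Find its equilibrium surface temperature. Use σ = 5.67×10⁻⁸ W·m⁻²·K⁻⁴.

T ≈ 249 K

At equilibrium, absorbed power = emitted power.
Absorbing cross-section = πr² = 1.748 m²; emitting surface = 4πr² = 6.993 m² (ratio 4).
S·A_cross = εσ·A_surf·T⁴  ⇒  T⁴ = S/(4σ).
T⁴ = 1.00·868/(4·5.67×10⁻⁸) = 3.827×10⁹ K⁴.
T = (3.827×10⁹)^(1/4).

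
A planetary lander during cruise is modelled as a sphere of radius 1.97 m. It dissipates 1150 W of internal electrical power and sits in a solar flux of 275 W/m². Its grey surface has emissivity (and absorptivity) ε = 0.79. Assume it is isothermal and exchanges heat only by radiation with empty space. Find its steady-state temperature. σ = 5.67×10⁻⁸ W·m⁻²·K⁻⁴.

T ≈ 204 K

At steady state, absorbed solar power + internal power = radiated power.
Absorbed: α·S·A_cross = 0.79·275·12.19 = 2649 W (cross-section πr²).
Total input = 2649 + 1150 = 3799 W.
Radiated: εσ·A_surf·T⁴ with A_surf = 4πr² = 48.77 m².
T⁴ = 3799/(0.79·5.67×10⁻⁸·48.77) = 1.739×10⁹ K⁴.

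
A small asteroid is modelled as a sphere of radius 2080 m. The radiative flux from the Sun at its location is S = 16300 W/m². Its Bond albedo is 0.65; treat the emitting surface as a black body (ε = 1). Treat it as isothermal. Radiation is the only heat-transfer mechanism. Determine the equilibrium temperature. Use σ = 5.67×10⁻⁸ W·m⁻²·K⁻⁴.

At equilibrium, absorbed power = emitted power.
Absorbing cross-section = πr² = 1.359×10⁷ m²; emitting surface = 4πr² = 5.437×10⁷ m² (ratio 4).
(1−a)S·A_cross = εσ·A_surf·T⁴  ⇒  T⁴ = (1−a)S/(4σ).
T⁴ = 0.350·16300/(4·5.67×10⁻⁸) = 2.515×10¹⁰ K⁴.
T = (2.515×10¹⁰)^(1/4).

T ≈ 398 K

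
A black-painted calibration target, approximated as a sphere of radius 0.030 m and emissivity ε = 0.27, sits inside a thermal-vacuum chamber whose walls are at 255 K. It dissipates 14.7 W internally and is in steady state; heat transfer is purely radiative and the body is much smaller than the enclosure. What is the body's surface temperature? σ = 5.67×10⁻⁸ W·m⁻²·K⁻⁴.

For a small grey body in a large enclosure, net radiated power = εσA(T⁴ − T_w⁴).
Steady state: P = εσA(T⁴ − T_w⁴) with A = 4πr² = 0.01131 m².
T⁴ = P/(εσA) + T_w⁴ = 14.7/(0.27·5.67×10⁻⁸·0.01131) + (255)⁴
    = 8.490×10¹⁰ + 4.228×10⁹ = 8.913×10¹⁰ K⁴.

T ≈ 546 K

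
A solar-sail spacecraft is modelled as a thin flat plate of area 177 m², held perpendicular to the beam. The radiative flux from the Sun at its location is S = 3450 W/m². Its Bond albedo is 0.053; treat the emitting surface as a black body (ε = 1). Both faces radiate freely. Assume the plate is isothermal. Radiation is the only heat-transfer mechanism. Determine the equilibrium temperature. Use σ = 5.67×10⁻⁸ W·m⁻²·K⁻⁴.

At equilibrium, absorbed power = emitted power.
Absorbing cross-section = A = 177.0 m²; emitting surface = 2A = 354.0 m² (ratio 2).
(1−a)S·A_cross = εσ·A_surf·T⁴  ⇒  T⁴ = (1−a)S/(2σ).
T⁴ = 0.947·3450/(2·5.67×10⁻⁸) = 2.881×10¹⁰ K⁴.
T = (2.881×10¹⁰)^(1/4).

T ≈ 412 K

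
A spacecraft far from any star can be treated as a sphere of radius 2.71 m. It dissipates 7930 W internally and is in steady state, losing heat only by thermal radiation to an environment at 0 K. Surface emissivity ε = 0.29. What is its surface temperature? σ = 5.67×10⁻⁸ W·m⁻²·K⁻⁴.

Steady state: internal power = radiated power, P = εσA T⁴.
Radiating area A = 4πr² = 92.29 m².
T⁴ = P/(εσA) = 7930/(0.29·5.67×10⁻⁸·92.29) = 5.226×10⁹ K⁴.
T = (5.226×10⁹)^(1/4).

T ≈ 269 K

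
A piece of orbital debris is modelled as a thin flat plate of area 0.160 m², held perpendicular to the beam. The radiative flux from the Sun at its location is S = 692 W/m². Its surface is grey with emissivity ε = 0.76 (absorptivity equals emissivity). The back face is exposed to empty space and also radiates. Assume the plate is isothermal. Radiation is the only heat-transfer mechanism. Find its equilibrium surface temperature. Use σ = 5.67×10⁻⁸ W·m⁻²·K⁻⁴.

T ≈ 279 K

At equilibrium, absorbed power = emitted power.
Absorbing cross-section = A = 0.1600 m²; emitting surface = 2A = 0.3200 m² (ratio 2).
εS·A_cross = εσ·A_surf·T⁴  ⇒  T⁴ = S/(2σ)   (ε cancels).
T⁴ = 692/(2·5.67×10⁻⁸) = 6.102×10⁹ K⁴.
T = (6.102×10⁹)^(1/4).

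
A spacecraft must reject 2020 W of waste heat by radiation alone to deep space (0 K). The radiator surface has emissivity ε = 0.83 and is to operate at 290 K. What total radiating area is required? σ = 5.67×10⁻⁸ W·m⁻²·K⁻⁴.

A ≈ 6.07 m²

P = εσA T⁴ ⇒ A = P/(εσT⁴).
T⁴ = 7.073×10⁹ K⁴.
A = 2020/(0.83 × 5.67×10⁻⁸ × 7.073×10⁹).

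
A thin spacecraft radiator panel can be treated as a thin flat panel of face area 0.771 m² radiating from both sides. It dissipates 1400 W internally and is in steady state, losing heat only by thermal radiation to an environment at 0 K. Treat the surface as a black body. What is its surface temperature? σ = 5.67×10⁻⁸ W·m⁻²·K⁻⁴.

T ≈ 356 K

Steady state: internal power = radiated power, P = εσA T⁴.
Radiating area A = 2·0.771 = 1.542 m².
T⁴ = P/(εσA) = 1400/(1.0·5.67×10⁻⁸·1.542) = 1.601×10¹⁰ K⁴.
T = (1.601×10¹⁰)^(1/4).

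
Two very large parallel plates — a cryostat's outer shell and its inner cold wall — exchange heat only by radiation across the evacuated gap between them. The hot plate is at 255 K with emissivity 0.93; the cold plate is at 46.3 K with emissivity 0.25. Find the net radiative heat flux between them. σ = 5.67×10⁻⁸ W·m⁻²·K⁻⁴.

For two infinite grey parallel plates, q = σ(T₁⁴ − T₂⁴)/(1/ε₁ + 1/ε₂ − 1).
T₁⁴ − T₂⁴ = 4.228×10⁹ − 4.595×10⁶ = 4.224×10⁹ K⁴.
1/ε₁ + 1/ε₂ − 1 = 1.075 + 4.000 − 1 = 4.075.
q = 5.67×10⁻⁸ × 4.224×10⁹ / 4.075.

q ≈ 58.8 W/m²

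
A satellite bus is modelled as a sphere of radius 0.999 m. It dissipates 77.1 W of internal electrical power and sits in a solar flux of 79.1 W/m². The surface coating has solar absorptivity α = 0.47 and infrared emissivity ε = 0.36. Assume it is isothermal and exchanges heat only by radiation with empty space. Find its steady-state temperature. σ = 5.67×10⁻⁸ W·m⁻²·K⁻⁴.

At steady state, absorbed solar power + internal power = radiated power.
Absorbed: α·S·A_cross = 0.47·79.1·3.135 = 116.6 W (cross-section πr²).
Total input = 116.6 + 77.1 = 193.7 W.
Radiated: εσ·A_surf·T⁴ with A_surf = 4πr² = 12.54 m².
T⁴ = 193.7/(0.36·5.67×10⁻⁸·12.54) = 7.565×10⁸ K⁴.

T ≈ 166 K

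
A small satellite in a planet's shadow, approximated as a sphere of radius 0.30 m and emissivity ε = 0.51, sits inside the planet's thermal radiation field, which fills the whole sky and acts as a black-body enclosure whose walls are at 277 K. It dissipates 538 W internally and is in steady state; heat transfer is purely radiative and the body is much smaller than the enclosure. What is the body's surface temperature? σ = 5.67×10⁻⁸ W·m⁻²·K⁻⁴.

T ≈ 387 K

For a small grey body in a large enclosure, net radiated power = εσA(T⁴ − T_w⁴).
Steady state: P = εσA(T⁴ − T_w⁴) with A = 4πr² = 1.131 m².
T⁴ = P/(εσA) + T_w⁴ = 538/(0.51·5.67×10⁻⁸·1.131) + (277)⁴
    = 1.645×10¹⁰ + 5.887×10⁹ = 2.234×10¹⁰ K⁴.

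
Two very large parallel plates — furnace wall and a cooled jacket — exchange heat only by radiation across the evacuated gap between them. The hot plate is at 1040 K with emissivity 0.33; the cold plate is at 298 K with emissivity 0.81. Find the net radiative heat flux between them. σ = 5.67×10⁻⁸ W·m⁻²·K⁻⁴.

For two infinite grey parallel plates, q = σ(T₁⁴ − T₂⁴)/(1/ε₁ + 1/ε₂ − 1).
T₁⁴ − T₂⁴ = 1.170×10¹² − 7.886×10⁹ = 1.162×10¹² K⁴.
1/ε₁ + 1/ε₂ − 1 = 3.030 + 1.235 − 1 = 3.265.
q = 5.67×10⁻⁸ × 1.162×10¹² / 3.265.

q ≈ 20200 W/m²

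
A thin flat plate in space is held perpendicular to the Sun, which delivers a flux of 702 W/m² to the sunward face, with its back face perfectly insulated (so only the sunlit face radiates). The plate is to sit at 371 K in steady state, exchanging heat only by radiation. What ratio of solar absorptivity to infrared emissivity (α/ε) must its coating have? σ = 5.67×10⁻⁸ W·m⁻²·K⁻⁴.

Balance: αS·A = εσ·1A·T⁴ ⇒ α/ε = σT⁴/S.
α/ε = 5.67×10⁻⁸·(371)⁴/702 = 5.67×10⁻⁸·1.895×10¹⁰/702.

α/ε ≈ 1.53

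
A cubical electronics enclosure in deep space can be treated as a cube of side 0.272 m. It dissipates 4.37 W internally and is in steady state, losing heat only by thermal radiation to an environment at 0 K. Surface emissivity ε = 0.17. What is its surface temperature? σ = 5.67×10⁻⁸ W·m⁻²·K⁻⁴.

T ≈ 179 K

Steady state: internal power = radiated power, P = εσA T⁴.
Radiating area A = 6L² = 0.4439 m².
T⁴ = P/(εσA) = 4.37/(0.17·5.67×10⁻⁸·0.4439) = 1.021×10⁹ K⁴.
T = (1.021×10⁹)^(1/4).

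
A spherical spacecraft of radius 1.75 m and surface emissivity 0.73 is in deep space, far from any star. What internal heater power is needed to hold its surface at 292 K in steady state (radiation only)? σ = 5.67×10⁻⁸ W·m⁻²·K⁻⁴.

P ≈ 11600 W

P = εσ·4πr²·T⁴.
4πr² = 38.48 m²; T⁴ = 7.270×10⁹ K⁴.
P = 0.73·5.67×10⁻⁸·38.48·7.270×10⁹.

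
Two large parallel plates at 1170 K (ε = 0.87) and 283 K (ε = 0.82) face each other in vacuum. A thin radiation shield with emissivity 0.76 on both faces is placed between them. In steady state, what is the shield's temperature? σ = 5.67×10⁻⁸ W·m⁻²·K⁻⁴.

In steady state the net flux on the hot side equals that on the cold side.
σ(T₁⁴−T_s⁴)/D₁ = σ(T_s⁴−T₂⁴)/D₂, with D₁ = 1/ε₁+1/ε_s−1 = 1.465, D₂ = 1/ε_s+1/ε₂−1 = 1.535.
Solve for T_s⁴: T_s⁴ = (D₂·T₁⁴ + D₁·T₂⁴)/(D₁+D₂) = 9.620×10¹¹ K⁴.

T_s ≈ 990 K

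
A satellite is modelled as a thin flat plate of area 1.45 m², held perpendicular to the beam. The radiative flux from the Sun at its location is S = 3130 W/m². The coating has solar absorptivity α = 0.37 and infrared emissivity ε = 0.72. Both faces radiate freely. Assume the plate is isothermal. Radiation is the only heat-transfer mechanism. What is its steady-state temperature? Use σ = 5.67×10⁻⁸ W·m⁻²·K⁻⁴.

T ≈ 345 K

At equilibrium, absorbed power = emitted power.
Absorbing cross-section = A = 1.450 m²; emitting surface = 2A = 2.900 m² (ratio 2).
αS·A_cross = εσ·A_surf·T⁴  ⇒  T⁴ = αS/(ε·2σ).
T⁴ = 0.370·3130/(0.72·2·5.67×10⁻⁸) = 1.418×10¹⁰ K⁴.
T = (1.418×10¹⁰)^(1/4).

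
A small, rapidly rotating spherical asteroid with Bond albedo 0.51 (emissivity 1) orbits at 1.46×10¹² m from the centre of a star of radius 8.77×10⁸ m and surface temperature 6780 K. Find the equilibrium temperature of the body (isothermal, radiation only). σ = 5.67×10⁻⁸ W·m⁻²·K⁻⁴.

T ≈ 98.3 K

The star's surface emits σT_*⁴; at distance d the flux is S = σT_*⁴(R_*/d)².
S = 5.67×10⁻⁸·(6780)⁴·(8.77×10⁸/1.46×10¹²)² = 43.23 W/m².
For an isothermal sphere T⁴ = (1−a)S/(4σ) = 9.340×10⁷ K⁴.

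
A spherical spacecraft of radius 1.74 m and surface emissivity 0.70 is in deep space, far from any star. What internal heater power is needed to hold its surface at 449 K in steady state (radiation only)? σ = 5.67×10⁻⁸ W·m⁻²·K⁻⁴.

P ≈ 61400 W

P = εσ·4πr²·T⁴.
4πr² = 38.05 m²; T⁴ = 4.064×10¹⁰ K⁴.
P = 0.70·5.67×10⁻⁸·38.05·4.064×10¹⁰.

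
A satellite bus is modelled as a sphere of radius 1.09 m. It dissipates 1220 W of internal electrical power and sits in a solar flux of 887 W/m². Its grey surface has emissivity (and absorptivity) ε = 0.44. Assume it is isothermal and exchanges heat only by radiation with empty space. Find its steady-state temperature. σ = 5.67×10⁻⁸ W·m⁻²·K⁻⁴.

T ≈ 291 K

At steady state, absorbed solar power + internal power = radiated power.
Absorbed: α·S·A_cross = 0.44·887·3.733 = 1457 W (cross-section πr²).
Total input = 1457 + 1220 = 2677 W.
Radiated: εσ·A_surf·T⁴ with A_surf = 4πr² = 14.93 m².
T⁴ = 2677/(0.44·5.67×10⁻⁸·14.93) = 7.186×10⁹ K⁴.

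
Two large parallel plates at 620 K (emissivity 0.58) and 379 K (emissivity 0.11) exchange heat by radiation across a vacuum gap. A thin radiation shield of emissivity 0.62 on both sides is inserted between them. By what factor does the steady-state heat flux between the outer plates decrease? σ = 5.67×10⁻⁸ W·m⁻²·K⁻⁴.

Without shield: q₀ = σΔ(T⁴)/(1/ε₁+1/ε₂−1) with denominator 9.815.
With shield the two gaps are in series; the resistances add: (1/ε₁+1/ε_s−1)+(1/ε_s+1/ε₂−1) = 2.337+9.704 = 12.04.
Heat-flux ratio q₀/q = 12.04/9.815.

factor ≈ 1.23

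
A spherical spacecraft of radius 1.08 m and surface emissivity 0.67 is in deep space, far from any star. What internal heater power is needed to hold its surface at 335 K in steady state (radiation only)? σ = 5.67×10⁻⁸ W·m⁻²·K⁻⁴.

P ≈ 7010 W

P = εσ·4πr²·T⁴.
4πr² = 14.66 m²; T⁴ = 1.259×10¹⁰ K⁴.
P = 0.67·5.67×10⁻⁸·14.66·1.259×10¹⁰.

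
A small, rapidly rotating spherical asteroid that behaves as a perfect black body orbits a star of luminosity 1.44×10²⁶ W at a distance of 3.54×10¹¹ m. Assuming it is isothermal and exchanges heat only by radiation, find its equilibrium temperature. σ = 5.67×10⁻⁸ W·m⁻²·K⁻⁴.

First find the stellar flux at distance d: S = L/(4πd²) = 1.44×10²⁶/(4π·(3.54×10¹¹)²) = 91.44 W/m².
For an isothermal sphere, absorbed (1−a)S·πr² = emitted σ·4πr²·T⁴, so T⁴ = (1−a)S/(4σ).
T⁴ = 1.00·91.44/(4·5.67×10⁻⁸) = 4.032×10⁸ K⁴.

T ≈ 142 K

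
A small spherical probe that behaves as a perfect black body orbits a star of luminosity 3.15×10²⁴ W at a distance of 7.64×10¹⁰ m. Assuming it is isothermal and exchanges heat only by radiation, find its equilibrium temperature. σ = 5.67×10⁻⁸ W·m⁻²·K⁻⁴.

First find the stellar flux at distance d: S = L/(4πd²) = 3.15×10²⁴/(4π·(7.64×10¹⁰)²) = 42.95 W/m².
For an isothermal sphere, absorbed (1−a)S·πr² = emitted σ·4πr²·T⁴, so T⁴ = (1−a)S/(4σ).
T⁴ = 1.00·42.95/(4·5.67×10⁻⁸) = 1.894×10⁸ K⁴.

T ≈ 117 K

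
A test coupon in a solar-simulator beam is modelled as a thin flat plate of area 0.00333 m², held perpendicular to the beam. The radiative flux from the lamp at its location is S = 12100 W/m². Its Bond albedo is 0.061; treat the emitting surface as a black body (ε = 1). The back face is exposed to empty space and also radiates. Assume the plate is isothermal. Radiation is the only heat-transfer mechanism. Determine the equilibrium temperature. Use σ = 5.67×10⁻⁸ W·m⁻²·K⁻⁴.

At equilibrium, absorbed power = emitted power.
Absorbing cross-section = A = 0.003330 m²; emitting surface = 2A = 0.006660 m² (ratio 2).
(1−a)S·A_cross = εσ·A_surf·T⁴  ⇒  T⁴ = (1−a)S/(2σ).
T⁴ = 0.939·12100/(2·5.67×10⁻⁸) = 1.002×10¹¹ K⁴.
T = (1.002×10¹¹)^(1/4).

T ≈ 563 K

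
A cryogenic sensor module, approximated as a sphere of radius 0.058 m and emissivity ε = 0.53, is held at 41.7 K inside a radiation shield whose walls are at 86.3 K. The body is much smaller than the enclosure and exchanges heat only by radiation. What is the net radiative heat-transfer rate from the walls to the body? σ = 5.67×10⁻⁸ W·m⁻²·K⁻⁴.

For a small grey body in a large enclosure: P_net = εσA(T_body⁴ − T_wall⁴).
A = 4πr² = 0.04227 m²; T_body⁴ − T_wall⁴ = 3.024×10⁶ − 5.547×10⁷ = -5.244×10⁷ K⁴.
|P_net| = 0.53·5.67×10⁻⁸·0.04227·5.244×10⁷.

P_net ≈ 0.0666 W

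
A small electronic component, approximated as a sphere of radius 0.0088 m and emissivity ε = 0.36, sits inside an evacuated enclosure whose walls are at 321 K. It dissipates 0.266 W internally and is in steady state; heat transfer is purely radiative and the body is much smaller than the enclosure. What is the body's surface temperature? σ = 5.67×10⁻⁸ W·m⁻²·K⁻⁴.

T ≈ 394 K

For a small grey body in a large enclosure, net radiated power = εσA(T⁴ − T_w⁴).
Steady state: P = εσA(T⁴ − T_w⁴) with A = 4πr² = 9.731×10⁻⁴ m².
T⁴ = P/(εσA) + T_w⁴ = 0.266/(0.36·5.67×10⁻⁸·9.731×10⁻⁴) + (321)⁴
    = 1.339×10¹⁰ + 1.062×10¹⁰ = 2.401×10¹⁰ K⁴.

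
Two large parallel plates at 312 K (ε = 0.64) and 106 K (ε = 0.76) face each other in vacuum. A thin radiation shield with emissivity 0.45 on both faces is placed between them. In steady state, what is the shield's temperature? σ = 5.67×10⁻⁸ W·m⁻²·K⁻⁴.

T_s ≈ 260 K

In steady state the net flux on the hot side equals that on the cold side.
σ(T₁⁴−T_s⁴)/D₁ = σ(T_s⁴−T₂⁴)/D₂, with D₁ = 1/ε₁+1/ε_s−1 = 2.785, D₂ = 1/ε_s+1/ε₂−1 = 2.538.
Solve for T_s⁴: T_s⁴ = (D₂·T₁⁴ + D₁·T₂⁴)/(D₁+D₂) = 4.584×10⁹ K⁴.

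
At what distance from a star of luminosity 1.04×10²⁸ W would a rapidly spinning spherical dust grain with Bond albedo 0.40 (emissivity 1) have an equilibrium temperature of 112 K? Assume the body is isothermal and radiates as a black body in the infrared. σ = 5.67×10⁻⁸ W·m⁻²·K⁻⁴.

For an isothermal black-emitting sphere, (1−a)S·πr² = σ·4πr²·T⁴ ⇒ S = 4σT⁴/(1−a).
S = 4·5.67×10⁻⁸·(112)⁴/0.600 = 59.48 W/m².
Flux falls as S = L/(4πd²), so d = √(L/(4πS)) = √(1.04×10²⁸/(4π·59.48)).

d ≈ 3.73×10¹² m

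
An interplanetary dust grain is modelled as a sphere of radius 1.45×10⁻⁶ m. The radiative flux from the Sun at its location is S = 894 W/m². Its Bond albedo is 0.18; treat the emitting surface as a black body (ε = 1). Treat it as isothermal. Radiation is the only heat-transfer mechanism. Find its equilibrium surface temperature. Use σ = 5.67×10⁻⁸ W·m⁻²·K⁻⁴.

At equilibrium, absorbed power = emitted power.
Absorbing cross-section = πr² = 6.605×10⁻¹² m²; emitting surface = 4πr² = 2.642×10⁻¹¹ m² (ratio 4).
(1−a)S·A_cross = εσ·A_surf·T⁴  ⇒  T⁴ = (1−a)S/(4σ).
T⁴ = 0.820·894/(4·5.67×10⁻⁸) = 3.232×10⁹ K⁴.
T = (3.232×10⁹)^(1/4).

T ≈ 238 K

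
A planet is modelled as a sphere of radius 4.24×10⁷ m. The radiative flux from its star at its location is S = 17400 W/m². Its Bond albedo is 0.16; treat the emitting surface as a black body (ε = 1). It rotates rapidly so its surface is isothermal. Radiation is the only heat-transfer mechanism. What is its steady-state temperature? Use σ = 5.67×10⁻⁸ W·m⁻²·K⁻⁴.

At equilibrium, absorbed power = emitted power.
Absorbing cross-section = πr² = 5.648×10¹⁵ m²; emitting surface = 4πr² = 2.259×10¹⁶ m² (ratio 4).
(1−a)S·A_cross = εσ·A_surf·T⁴  ⇒  T⁴ = (1−a)S/(4σ).
T⁴ = 0.840·17400/(4·5.67×10⁻⁸) = 6.444×10¹⁰ K⁴.
T = (6.444×10¹⁰)^(1/4).

T ≈ 504 K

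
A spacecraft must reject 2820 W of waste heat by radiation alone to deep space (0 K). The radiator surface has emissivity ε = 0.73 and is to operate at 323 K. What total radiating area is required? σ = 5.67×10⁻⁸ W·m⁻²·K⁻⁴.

P = εσA T⁴ ⇒ A = P/(εσT⁴).
T⁴ = 1.088×10¹⁰ K⁴.
A = 2820/(0.73 × 5.67×10⁻⁸ × 1.088×10¹⁰).

A ≈ 6.26 m²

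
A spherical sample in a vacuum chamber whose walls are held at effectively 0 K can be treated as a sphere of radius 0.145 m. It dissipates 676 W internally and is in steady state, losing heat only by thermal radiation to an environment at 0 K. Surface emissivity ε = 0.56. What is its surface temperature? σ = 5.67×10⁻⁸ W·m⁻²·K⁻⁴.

Steady state: internal power = radiated power, P = εσA T⁴.
Radiating area A = 4πr² = 0.2642 m².
T⁴ = P/(εσA) = 676/(0.56·5.67×10⁻⁸·0.2642) = 8.058×10¹⁰ K⁴.
T = (8.058×10¹⁰)^(1/4).

T ≈ 533 K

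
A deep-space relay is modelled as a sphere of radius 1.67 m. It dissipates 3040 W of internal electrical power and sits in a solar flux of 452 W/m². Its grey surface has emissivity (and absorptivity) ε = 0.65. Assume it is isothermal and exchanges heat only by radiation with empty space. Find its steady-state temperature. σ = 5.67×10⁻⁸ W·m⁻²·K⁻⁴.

At steady state, absorbed solar power + internal power = radiated power.
Absorbed: α·S·A_cross = 0.65·452·8.762 = 2574 W (cross-section πr²).
Total input = 2574 + 3040 = 5614 W.
Radiated: εσ·A_surf·T⁴ with A_surf = 4πr² = 35.05 m².
T⁴ = 5614/(0.65·5.67×10⁻⁸·35.05) = 4.347×10⁹ K⁴.

T ≈ 257 K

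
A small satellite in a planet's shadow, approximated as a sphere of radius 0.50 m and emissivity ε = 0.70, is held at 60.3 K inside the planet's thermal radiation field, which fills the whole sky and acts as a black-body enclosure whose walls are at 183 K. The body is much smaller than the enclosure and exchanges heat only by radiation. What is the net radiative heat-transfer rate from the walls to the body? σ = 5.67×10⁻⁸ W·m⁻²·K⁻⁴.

For a small grey body in a large enclosure: P_net = εσA(T_body⁴ − T_wall⁴).
A = 4πr² = 3.142 m²; T_body⁴ − T_wall⁴ = 1.322×10⁷ − 1.122×10⁹ = -1.108×10⁹ K⁴.
|P_net| = 0.70·5.67×10⁻⁸·3.142·1.108×10⁹.

P_net ≈ 138 W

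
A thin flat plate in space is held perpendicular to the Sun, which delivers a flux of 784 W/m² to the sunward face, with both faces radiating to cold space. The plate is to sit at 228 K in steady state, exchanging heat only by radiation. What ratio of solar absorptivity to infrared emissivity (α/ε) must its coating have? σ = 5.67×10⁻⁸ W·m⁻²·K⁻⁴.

α/ε ≈ 0.391

Balance: αS·A = εσ·2A·T⁴ ⇒ α/ε = 2σT⁴/S.
α/ε = 2·5.67×10⁻⁸·(228)⁴/784 = 2·5.67×10⁻⁸·2.702×10⁹/784.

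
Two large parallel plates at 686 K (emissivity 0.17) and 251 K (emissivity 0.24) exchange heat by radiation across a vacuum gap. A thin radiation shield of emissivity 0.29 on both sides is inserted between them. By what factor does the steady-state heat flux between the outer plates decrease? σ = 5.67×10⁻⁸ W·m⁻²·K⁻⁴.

Without shield: q₀ = σΔ(T⁴)/(1/ε₁+1/ε₂−1) with denominator 9.049.
With shield the two gaps are in series; the resistances add: (1/ε₁+1/ε_s−1)+(1/ε_s+1/ε₂−1) = 8.331+6.615 = 14.95.
Heat-flux ratio q₀/q = 14.95/9.049.

factor ≈ 1.65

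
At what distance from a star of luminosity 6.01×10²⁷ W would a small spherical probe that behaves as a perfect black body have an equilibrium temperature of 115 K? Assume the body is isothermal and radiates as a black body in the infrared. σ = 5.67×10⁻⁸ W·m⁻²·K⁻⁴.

d ≈ 3.47×10¹² m

For an isothermal black-emitting sphere, (1−a)S·πr² = σ·4πr²·T⁴ ⇒ S = 4σT⁴/(1−a).
S = 4·5.67×10⁻⁸·(115)⁴/1.00 = 39.67 W/m².
Flux falls as S = L/(4πd²), so d = √(L/(4πS)) = √(6.01×10²⁷/(4π·39.67)).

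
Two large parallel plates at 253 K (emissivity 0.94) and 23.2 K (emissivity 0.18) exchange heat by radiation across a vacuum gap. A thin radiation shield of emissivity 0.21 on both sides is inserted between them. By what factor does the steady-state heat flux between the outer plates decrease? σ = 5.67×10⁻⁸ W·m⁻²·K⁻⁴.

Without shield: q₀ = σΔ(T⁴)/(1/ε₁+1/ε₂−1) with denominator 5.619.
With shield the two gaps are in series; the resistances add: (1/ε₁+1/ε_s−1)+(1/ε_s+1/ε₂−1) = 4.826+9.317 = 14.14.
Heat-flux ratio q₀/q = 14.14/5.619.

factor ≈ 2.52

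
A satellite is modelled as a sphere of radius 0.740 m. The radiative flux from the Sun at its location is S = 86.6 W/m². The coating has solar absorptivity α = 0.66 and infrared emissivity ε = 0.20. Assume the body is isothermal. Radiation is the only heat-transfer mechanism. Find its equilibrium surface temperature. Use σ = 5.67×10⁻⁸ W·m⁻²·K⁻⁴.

At equilibrium, absorbed power = emitted power.
Absorbing cross-section = πr² = 1.720 m²; emitting surface = 4πr² = 6.881 m² (ratio 4).
αS·A_cross = εσ·A_surf·T⁴  ⇒  T⁴ = αS/(ε·4σ).
T⁴ = 0.660·86.6/(0.20·4·5.67×10⁻⁸) = 1.260×10⁹ K⁴.
T = (1.260×10⁹)^(1/4).

T ≈ 188 K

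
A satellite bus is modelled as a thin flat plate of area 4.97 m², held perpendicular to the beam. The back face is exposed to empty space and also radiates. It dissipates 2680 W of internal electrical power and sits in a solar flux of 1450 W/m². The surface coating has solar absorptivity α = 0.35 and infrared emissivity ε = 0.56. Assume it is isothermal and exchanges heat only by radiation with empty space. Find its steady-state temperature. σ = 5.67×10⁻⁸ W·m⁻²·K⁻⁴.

T ≈ 358 K

At steady state, absorbed solar power + internal power = radiated power.
Absorbed: α·S·A_cross = 0.35·1450·4.970 = 2522 W (cross-section A).
Total input = 2522 + 2680 = 5202 W.
Radiated: εσ·A_surf·T⁴ with A_surf = 2A = 9.940 m².
T⁴ = 5202/(0.56·5.67×10⁻⁸·9.940) = 1.648×10¹⁰ K⁴.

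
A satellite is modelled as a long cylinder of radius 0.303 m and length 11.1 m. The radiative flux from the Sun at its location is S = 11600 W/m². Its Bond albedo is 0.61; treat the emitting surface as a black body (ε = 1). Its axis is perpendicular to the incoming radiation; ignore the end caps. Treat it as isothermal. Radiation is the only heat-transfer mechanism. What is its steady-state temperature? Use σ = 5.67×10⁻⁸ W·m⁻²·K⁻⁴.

At equilibrium, absorbed power = emitted power.
Absorbing cross-section = 2rL = 6.727 m²; emitting surface = 2πrL = 21.13 m² (ratio π).
(1−a)S·A_cross = εσ·A_surf·T⁴  ⇒  T⁴ = (1−a)S/(πσ).
T⁴ = 0.390·11600/(π·5.67×10⁻⁸) = 2.540×10¹⁰ K⁴.
T = (2.540×10¹⁰)^(1/4).

T ≈ 399 K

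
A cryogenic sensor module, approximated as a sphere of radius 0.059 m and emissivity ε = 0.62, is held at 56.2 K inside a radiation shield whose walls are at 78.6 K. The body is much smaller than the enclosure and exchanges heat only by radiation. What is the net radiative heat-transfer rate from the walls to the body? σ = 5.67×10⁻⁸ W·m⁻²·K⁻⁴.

For a small grey body in a large enclosure: P_net = εσA(T_body⁴ − T_wall⁴).
A = 4πr² = 0.04374 m²; T_body⁴ − T_wall⁴ = 9.976×10⁶ − 3.817×10⁷ = -2.819×10⁷ K⁴.
|P_net| = 0.62·5.67×10⁻⁸·0.04374·2.819×10⁷.

P_net ≈ 0.0434 W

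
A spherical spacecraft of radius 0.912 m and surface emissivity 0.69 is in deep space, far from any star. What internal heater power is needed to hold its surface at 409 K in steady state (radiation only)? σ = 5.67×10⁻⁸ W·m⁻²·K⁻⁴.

P = εσ·4πr²·T⁴.
4πr² = 10.45 m²; T⁴ = 2.798×10¹⁰ K⁴.
P = 0.69·5.67×10⁻⁸·10.45·2.798×10¹⁰.

P ≈ 11400 W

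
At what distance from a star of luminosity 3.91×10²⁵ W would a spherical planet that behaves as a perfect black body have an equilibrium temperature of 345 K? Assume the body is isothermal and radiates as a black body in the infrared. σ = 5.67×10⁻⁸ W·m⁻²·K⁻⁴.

d ≈ 3.11×10¹⁰ m

For an isothermal black-emitting sphere, (1−a)S·πr² = σ·4πr²·T⁴ ⇒ S = 4σT⁴/(1−a).
S = 4·5.67×10⁻⁸·(345)⁴/1.00 = 3213 W/m².
Flux falls as S = L/(4πd²), so d = √(L/(4πS)) = √(3.91×10²⁵/(4π·3213)).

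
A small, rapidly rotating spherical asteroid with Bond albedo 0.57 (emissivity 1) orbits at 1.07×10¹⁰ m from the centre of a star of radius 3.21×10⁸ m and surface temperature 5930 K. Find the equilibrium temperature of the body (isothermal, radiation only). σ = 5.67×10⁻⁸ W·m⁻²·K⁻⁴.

The star's surface emits σT_*⁴; at distance d the flux is S = σT_*⁴(R_*/d)².
S = 5.67×10⁻⁸·(5930)⁴·(3.21×10⁸/1.07×10¹⁰)² = 63100 W/m².
For an isothermal sphere T⁴ = (1−a)S/(4σ) = 1.196×10¹¹ K⁴.

T ≈ 588 K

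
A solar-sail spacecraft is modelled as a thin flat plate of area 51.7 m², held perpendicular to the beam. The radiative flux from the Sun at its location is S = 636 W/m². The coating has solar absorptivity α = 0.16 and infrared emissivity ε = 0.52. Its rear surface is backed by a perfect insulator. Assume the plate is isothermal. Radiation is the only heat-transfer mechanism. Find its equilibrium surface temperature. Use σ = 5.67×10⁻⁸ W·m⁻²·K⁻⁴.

At equilibrium, absorbed power = emitted power.
Absorbing cross-section = A = 51.70 m²; emitting surface = A = 51.70 m² (ratio 1).
αS·A_cross = εσ·A_surf·T⁴  ⇒  T⁴ = αS/(ε·1σ).
T⁴ = 0.160·636/(0.52·1·5.67×10⁻⁸) = 3.451×10⁹ K⁴.
T = (3.451×10⁹)^(1/4).

T ≈ 242 K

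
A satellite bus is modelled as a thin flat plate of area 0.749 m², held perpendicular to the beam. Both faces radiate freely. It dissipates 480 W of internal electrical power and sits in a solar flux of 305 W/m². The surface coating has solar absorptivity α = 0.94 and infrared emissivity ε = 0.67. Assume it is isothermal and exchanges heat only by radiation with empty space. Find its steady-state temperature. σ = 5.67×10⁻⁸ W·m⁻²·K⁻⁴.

At steady state, absorbed solar power + internal power = radiated power.
Absorbed: α·S·A_cross = 0.94·305·0.7490 = 214.7 W (cross-section A).
Total input = 214.7 + 480 = 694.7 W.
Radiated: εσ·A_surf·T⁴ with A_surf = 2A = 1.498 m².
T⁴ = 694.7/(0.67·5.67×10⁻⁸·1.498) = 1.221×10¹⁰ K⁴.

T ≈ 332 K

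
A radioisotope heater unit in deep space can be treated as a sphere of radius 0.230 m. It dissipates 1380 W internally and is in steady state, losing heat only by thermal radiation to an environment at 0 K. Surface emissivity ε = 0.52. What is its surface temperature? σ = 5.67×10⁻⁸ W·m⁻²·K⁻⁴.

Steady state: internal power = radiated power, P = εσA T⁴.
Radiating area A = 4πr² = 0.6648 m².
T⁴ = P/(εσA) = 1380/(0.52·5.67×10⁻⁸·0.6648) = 7.041×10¹⁰ K⁴.
T = (7.041×10¹⁰)^(1/4).

T ≈ 515 K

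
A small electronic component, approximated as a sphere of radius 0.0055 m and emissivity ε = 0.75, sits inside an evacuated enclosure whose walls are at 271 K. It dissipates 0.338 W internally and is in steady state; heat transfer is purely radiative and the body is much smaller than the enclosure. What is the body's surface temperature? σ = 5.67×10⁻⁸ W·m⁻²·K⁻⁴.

T ≈ 403 K

For a small grey body in a large enclosure, net radiated power = εσA(T⁴ − T_w⁴).
Steady state: P = εσA(T⁴ − T_w⁴) with A = 4πr² = 3.801×10⁻⁴ m².
T⁴ = P/(εσA) + T_w⁴ = 0.338/(0.75·5.67×10⁻⁸·3.801×10⁻⁴) + (271)⁴
    = 2.091×10¹⁰ + 5.394×10⁹ = 2.630×10¹⁰ K⁴.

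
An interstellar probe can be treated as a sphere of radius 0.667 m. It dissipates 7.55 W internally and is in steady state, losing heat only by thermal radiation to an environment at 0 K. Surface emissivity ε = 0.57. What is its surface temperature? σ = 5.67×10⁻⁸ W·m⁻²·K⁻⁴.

Steady state: internal power = radiated power, P = εσA T⁴.
Radiating area A = 4πr² = 5.591 m².
T⁴ = P/(εσA) = 7.55/(0.57·5.67×10⁻⁸·5.591) = 4.179×10⁷ K⁴.
T = (4.179×10⁷)^(1/4).

T ≈ 80.4 K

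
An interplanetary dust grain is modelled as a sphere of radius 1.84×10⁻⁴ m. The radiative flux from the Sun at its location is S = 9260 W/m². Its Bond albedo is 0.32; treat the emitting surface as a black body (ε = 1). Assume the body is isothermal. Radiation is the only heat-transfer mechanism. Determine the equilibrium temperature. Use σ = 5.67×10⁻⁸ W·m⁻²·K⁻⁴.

At equilibrium, absorbed power = emitted power.
Absorbing cross-section = πr² = 1.064×10⁻⁷ m²; emitting surface = 4πr² = 4.254×10⁻⁷ m² (ratio 4).
(1−a)S·A_cross = εσ·A_surf·T⁴  ⇒  T⁴ = (1−a)S/(4σ).
T⁴ = 0.680·9260/(4·5.67×10⁻⁸) = 2.776×10¹⁰ K⁴.
T = (2.776×10¹⁰)^(1/4).

T ≈ 408 K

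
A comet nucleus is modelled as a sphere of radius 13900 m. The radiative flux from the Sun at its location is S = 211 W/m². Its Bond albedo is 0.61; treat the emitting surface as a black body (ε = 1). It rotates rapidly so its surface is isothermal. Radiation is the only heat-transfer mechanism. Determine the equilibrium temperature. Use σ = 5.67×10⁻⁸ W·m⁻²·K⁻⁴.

T ≈ 138 K

At equilibrium, absorbed power = emitted power.
Absorbing cross-section = πr² = 6.070×10⁸ m²; emitting surface = 4πr² = 2.428×10⁹ m² (ratio 4).
(1−a)S·A_cross = εσ·A_surf·T⁴  ⇒  T⁴ = (1−a)S/(4σ).
T⁴ = 0.390·211/(4·5.67×10⁻⁸) = 3.628×10⁸ K⁴.
T = (3.628×10⁸)^(1/4).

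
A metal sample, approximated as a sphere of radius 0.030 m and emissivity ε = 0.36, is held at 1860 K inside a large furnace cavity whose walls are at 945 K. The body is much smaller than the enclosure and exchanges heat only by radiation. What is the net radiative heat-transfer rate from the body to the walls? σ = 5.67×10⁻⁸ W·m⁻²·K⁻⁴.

P_net ≈ 2580 W

For a small grey body in a large enclosure: P_net = εσA(T_body⁴ − T_wall⁴).
A = 4πr² = 0.01131 m²; T_body⁴ − T_wall⁴ = 1.197×10¹³ − 7.975×10¹¹ = 1.117×10¹³ K⁴.
|P_net| = 0.36·5.67×10⁻⁸·0.01131·1.117×10¹³.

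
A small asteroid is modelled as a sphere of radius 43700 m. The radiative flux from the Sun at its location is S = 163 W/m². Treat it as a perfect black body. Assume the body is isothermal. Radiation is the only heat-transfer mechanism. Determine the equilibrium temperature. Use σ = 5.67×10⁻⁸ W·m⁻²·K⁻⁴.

T ≈ 164 K

At equilibrium, absorbed power = emitted power.
Absorbing cross-section = πr² = 5.999×10⁹ m²; emitting surface = 4πr² = 2.400×10¹⁰ m² (ratio 4).
S·A_cross = εσ·A_surf·T⁴  ⇒  T⁴ = S/(4σ).
T⁴ = 1.00·163/(4·5.67×10⁻⁸) = 7.187×10⁸ K⁴.
T = (7.187×10⁸)^(1/4).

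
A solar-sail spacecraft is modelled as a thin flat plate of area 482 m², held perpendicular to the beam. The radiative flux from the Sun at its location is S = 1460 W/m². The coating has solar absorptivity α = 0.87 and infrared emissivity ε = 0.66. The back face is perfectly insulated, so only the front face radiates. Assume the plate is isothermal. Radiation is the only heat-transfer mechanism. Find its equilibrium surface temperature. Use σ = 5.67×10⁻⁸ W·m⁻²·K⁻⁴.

T ≈ 429 K

At equilibrium, absorbed power = emitted power.
Absorbing cross-section = A = 482.0 m²; emitting surface = A = 482.0 m² (ratio 1).
αS·A_cross = εσ·A_surf·T⁴  ⇒  T⁴ = αS/(ε·1σ).
T⁴ = 0.870·1460/(0.66·1·5.67×10⁻⁸) = 3.394×10¹⁰ K⁴.
T = (3.394×10¹⁰)^(1/4).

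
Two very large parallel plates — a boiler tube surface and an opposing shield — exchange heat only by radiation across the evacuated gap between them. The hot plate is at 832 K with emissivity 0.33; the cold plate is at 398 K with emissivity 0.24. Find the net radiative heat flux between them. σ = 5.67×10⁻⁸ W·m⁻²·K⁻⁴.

q ≈ 4150 W/m²

For two infinite grey parallel plates, q = σ(T₁⁴ − T₂⁴)/(1/ε₁ + 1/ε₂ − 1).
T₁⁴ − T₂⁴ = 4.792×10¹¹ − 2.509×10¹⁰ = 4.541×10¹¹ K⁴.
1/ε₁ + 1/ε₂ − 1 = 3.030 + 4.167 − 1 = 6.197.
q = 5.67×10⁻⁸ × 4.541×10¹¹ / 6.197.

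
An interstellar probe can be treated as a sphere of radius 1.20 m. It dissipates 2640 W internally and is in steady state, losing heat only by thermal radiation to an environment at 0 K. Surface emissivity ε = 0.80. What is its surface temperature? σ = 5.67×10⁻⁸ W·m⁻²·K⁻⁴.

T ≈ 238 K

Steady state: internal power = radiated power, P = εσA T⁴.
Radiating area A = 4πr² = 18.10 m².
T⁴ = P/(εσA) = 2640/(0.80·5.67×10⁻⁸·18.10) = 3.216×10⁹ K⁴.
T = (3.216×10⁹)^(1/4).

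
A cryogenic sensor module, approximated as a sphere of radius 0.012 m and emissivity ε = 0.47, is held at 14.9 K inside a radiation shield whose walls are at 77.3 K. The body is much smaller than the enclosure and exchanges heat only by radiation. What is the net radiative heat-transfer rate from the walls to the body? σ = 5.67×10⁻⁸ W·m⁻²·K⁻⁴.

For a small grey body in a large enclosure: P_net = εσA(T_body⁴ − T_wall⁴).
A = 4πr² = 0.001810 m²; T_body⁴ − T_wall⁴ = 49290 − 3.570×10⁷ = -3.565×10⁷ K⁴.
|P_net| = 0.47·5.67×10⁻⁸·0.001810·3.565×10⁷.

P_net ≈ 0.00172 W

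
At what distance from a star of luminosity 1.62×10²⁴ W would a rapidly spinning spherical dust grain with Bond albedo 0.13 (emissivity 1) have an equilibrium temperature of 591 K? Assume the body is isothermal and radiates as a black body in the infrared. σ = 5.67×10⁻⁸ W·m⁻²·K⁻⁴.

For an isothermal black-emitting sphere, (1−a)S·πr² = σ·4πr²·T⁴ ⇒ S = 4σT⁴/(1−a).
S = 4·5.67×10⁻⁸·(591)⁴/0.870 = 31800 W/m².
Flux falls as S = L/(4πd²), so d = √(L/(4πS)) = √(1.62×10²⁴/(4π·31800)).

d ≈ 2.01×10⁹ m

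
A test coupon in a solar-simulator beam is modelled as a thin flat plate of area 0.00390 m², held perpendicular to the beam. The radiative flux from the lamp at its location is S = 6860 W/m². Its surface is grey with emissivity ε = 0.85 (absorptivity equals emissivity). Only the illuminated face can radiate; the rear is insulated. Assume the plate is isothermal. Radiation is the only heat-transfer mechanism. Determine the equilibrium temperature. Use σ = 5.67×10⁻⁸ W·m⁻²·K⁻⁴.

At equilibrium, absorbed power = emitted power.
Absorbing cross-section = A = 0.003900 m²; emitting surface = A = 0.003900 m² (ratio 1).
εS·A_cross = εσ·A_surf·T⁴  ⇒  T⁴ = S/(1σ)   (ε cancels).
T⁴ = 6860/(1·5.67×10⁻⁸) = 1.210×10¹¹ K⁴.
T = (1.210×10¹¹)^(1/4).

T ≈ 590 K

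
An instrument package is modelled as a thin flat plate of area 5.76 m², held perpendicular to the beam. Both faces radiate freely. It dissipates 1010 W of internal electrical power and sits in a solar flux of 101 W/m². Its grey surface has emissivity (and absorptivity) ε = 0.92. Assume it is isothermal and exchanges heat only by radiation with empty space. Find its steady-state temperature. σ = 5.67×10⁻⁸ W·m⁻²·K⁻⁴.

T ≈ 225 K

At steady state, absorbed solar power + internal power = radiated power.
Absorbed: α·S·A_cross = 0.92·101·5.760 = 535.2 W (cross-section A).
Total input = 535.2 + 1010 = 1545 W.
Radiated: εσ·A_surf·T⁴ with A_surf = 2A = 11.52 m².
T⁴ = 1545/(0.92·5.67×10⁻⁸·11.52) = 2.571×10⁹ K⁴.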